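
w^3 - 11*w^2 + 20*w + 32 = (w - 8)*(w - 4)*(w + 1)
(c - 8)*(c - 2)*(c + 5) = c^3 - 5*c^2 - 34*c + 80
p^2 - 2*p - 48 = (p - 8)*(p + 6)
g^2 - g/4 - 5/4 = (g - 5/4)*(g + 1)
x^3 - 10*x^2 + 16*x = x*(x - 8)*(x - 2)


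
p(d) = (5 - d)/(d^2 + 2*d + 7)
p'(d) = (5 - d)*(-2*d - 2)/(d^2 + 2*d + 7)^2 - 1/(d^2 + 2*d + 7) = (-d^2 - 2*d + 2*(d - 5)*(d + 1) - 7)/(d^2 + 2*d + 7)^2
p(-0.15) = 0.77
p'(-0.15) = -0.34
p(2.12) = 0.18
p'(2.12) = -0.14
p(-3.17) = 0.76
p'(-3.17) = 0.22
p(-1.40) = 1.04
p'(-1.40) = -0.03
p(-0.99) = 1.00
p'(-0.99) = -0.17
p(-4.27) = 0.56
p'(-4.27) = 0.16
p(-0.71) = 0.94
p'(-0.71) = -0.25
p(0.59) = 0.52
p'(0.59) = -0.31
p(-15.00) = 0.10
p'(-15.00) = 0.01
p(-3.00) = 0.80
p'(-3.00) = 0.22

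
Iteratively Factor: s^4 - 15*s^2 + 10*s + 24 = (s - 2)*(s^3 + 2*s^2 - 11*s - 12) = (s - 2)*(s + 1)*(s^2 + s - 12) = (s - 3)*(s - 2)*(s + 1)*(s + 4)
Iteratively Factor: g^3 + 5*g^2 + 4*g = (g + 4)*(g^2 + g) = g*(g + 4)*(g + 1)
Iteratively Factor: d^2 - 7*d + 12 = (d - 4)*(d - 3)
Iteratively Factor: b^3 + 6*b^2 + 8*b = (b + 2)*(b^2 + 4*b) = (b + 2)*(b + 4)*(b)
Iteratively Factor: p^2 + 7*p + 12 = (p + 4)*(p + 3)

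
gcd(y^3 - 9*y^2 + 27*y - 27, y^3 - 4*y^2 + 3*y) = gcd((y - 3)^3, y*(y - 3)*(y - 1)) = y - 3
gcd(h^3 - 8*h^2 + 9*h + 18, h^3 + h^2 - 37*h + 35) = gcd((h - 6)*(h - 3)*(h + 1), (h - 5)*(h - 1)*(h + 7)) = 1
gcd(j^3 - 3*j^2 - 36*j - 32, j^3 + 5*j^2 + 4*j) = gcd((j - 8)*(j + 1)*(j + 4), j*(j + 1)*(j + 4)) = j^2 + 5*j + 4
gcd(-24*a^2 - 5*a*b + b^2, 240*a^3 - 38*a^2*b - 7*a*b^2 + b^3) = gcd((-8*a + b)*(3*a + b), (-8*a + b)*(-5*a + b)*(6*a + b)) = 8*a - b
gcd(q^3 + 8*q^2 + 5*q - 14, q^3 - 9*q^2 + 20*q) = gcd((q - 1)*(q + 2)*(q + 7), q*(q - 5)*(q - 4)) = 1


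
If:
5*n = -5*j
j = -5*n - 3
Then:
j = 3/4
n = -3/4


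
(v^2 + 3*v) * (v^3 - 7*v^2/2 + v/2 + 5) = v^5 - v^4/2 - 10*v^3 + 13*v^2/2 + 15*v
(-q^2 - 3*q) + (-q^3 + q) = -q^3 - q^2 - 2*q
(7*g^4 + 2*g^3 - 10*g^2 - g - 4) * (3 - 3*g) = -21*g^5 + 15*g^4 + 36*g^3 - 27*g^2 + 9*g - 12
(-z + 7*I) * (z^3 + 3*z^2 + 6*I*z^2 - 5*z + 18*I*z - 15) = -z^4 - 3*z^3 + I*z^3 - 37*z^2 + 3*I*z^2 - 111*z - 35*I*z - 105*I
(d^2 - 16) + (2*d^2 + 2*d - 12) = 3*d^2 + 2*d - 28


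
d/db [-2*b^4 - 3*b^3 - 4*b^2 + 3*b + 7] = -8*b^3 - 9*b^2 - 8*b + 3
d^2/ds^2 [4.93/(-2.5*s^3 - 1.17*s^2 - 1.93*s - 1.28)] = ((73.95*s + 11.5362)*(2.5*s^3 + 1.17*s^2 + 1.93*s + 1.28) - 4.93*(7.5*s^2 + 2.34*s + 1.93)*(15.0*s^2 + 4.68*s + 3.86))/(2.5*s^3 + 1.17*s^2 + 1.93*s + 1.28)^3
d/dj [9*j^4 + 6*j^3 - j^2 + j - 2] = 36*j^3 + 18*j^2 - 2*j + 1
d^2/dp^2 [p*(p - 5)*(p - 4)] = 6*p - 18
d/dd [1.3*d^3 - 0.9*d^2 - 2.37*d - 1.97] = 3.9*d^2 - 1.8*d - 2.37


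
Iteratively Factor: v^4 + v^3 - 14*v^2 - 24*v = (v)*(v^3 + v^2 - 14*v - 24) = v*(v + 2)*(v^2 - v - 12) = v*(v + 2)*(v + 3)*(v - 4)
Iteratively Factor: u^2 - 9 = (u - 3)*(u + 3)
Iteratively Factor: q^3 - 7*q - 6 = (q + 1)*(q^2 - q - 6) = (q + 1)*(q + 2)*(q - 3)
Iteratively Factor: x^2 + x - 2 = (x - 1)*(x + 2)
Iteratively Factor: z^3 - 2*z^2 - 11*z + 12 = (z - 4)*(z^2 + 2*z - 3) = (z - 4)*(z - 1)*(z + 3)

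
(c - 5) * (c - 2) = c^2 - 7*c + 10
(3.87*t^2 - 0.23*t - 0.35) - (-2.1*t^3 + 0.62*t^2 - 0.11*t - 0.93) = 2.1*t^3 + 3.25*t^2 - 0.12*t + 0.58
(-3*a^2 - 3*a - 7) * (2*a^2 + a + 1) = -6*a^4 - 9*a^3 - 20*a^2 - 10*a - 7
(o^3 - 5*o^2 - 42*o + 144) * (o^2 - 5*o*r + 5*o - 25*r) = o^5 - 5*o^4*r - 67*o^3 + 335*o^2*r - 66*o^2 + 330*o*r + 720*o - 3600*r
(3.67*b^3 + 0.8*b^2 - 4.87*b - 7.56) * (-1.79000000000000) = -6.5693*b^3 - 1.432*b^2 + 8.7173*b + 13.5324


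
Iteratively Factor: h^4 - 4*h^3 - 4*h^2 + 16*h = (h + 2)*(h^3 - 6*h^2 + 8*h) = h*(h + 2)*(h^2 - 6*h + 8) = h*(h - 2)*(h + 2)*(h - 4)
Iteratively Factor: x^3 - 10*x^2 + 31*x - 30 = (x - 5)*(x^2 - 5*x + 6) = (x - 5)*(x - 3)*(x - 2)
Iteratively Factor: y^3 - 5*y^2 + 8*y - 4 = (y - 2)*(y^2 - 3*y + 2) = (y - 2)^2*(y - 1)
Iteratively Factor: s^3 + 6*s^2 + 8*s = (s + 4)*(s^2 + 2*s) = (s + 2)*(s + 4)*(s)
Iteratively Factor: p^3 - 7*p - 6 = (p + 1)*(p^2 - p - 6) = (p + 1)*(p + 2)*(p - 3)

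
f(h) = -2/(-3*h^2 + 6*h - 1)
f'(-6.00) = 0.00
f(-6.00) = 0.01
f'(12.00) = 0.00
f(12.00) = 0.01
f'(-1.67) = 0.09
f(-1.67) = 0.10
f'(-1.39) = 0.13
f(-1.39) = 0.13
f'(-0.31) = 1.59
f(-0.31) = 0.64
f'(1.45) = -2.78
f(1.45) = -1.44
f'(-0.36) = 1.30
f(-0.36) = 0.56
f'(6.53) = -0.01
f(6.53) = 0.02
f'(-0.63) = 0.55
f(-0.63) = 0.33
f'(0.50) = 3.84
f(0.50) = -1.60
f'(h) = -2*(6*h - 6)/(-3*h^2 + 6*h - 1)^2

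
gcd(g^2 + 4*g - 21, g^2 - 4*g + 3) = g - 3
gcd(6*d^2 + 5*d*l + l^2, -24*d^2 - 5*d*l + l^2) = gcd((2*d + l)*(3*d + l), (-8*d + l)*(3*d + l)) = 3*d + l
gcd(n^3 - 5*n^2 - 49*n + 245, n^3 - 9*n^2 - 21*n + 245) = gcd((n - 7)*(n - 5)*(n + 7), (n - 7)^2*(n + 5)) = n - 7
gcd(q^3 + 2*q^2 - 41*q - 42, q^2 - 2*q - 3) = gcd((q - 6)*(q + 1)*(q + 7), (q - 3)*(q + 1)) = q + 1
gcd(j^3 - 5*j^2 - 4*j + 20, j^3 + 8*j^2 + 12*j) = j + 2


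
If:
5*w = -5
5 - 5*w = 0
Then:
No Solution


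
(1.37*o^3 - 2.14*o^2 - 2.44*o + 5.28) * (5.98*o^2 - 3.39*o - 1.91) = 8.1926*o^5 - 17.4415*o^4 - 9.9533*o^3 + 43.9334*o^2 - 13.2388*o - 10.0848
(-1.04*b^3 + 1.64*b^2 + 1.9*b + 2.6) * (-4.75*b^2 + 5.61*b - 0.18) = 4.94*b^5 - 13.6244*b^4 + 0.3626*b^3 - 1.9862*b^2 + 14.244*b - 0.468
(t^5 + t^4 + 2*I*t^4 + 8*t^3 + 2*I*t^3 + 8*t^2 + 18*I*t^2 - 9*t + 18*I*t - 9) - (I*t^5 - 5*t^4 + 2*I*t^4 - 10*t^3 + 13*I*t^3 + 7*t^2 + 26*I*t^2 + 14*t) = t^5 - I*t^5 + 6*t^4 + 18*t^3 - 11*I*t^3 + t^2 - 8*I*t^2 - 23*t + 18*I*t - 9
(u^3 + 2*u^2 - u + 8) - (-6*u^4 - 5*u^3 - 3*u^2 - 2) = 6*u^4 + 6*u^3 + 5*u^2 - u + 10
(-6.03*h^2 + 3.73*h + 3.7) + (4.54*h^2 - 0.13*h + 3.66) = -1.49*h^2 + 3.6*h + 7.36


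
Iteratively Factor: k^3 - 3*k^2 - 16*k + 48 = (k - 4)*(k^2 + k - 12) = (k - 4)*(k + 4)*(k - 3)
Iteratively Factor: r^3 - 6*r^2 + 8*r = (r - 4)*(r^2 - 2*r) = (r - 4)*(r - 2)*(r)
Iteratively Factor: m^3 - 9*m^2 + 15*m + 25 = (m - 5)*(m^2 - 4*m - 5) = (m - 5)*(m + 1)*(m - 5)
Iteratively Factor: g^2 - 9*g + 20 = (g - 4)*(g - 5)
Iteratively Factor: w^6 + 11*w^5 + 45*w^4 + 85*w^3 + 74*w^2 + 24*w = (w)*(w^5 + 11*w^4 + 45*w^3 + 85*w^2 + 74*w + 24) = w*(w + 1)*(w^4 + 10*w^3 + 35*w^2 + 50*w + 24) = w*(w + 1)*(w + 3)*(w^3 + 7*w^2 + 14*w + 8) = w*(w + 1)^2*(w + 3)*(w^2 + 6*w + 8) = w*(w + 1)^2*(w + 2)*(w + 3)*(w + 4)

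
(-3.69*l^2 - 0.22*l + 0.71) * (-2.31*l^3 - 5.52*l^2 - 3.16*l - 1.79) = 8.5239*l^5 + 20.877*l^4 + 11.2347*l^3 + 3.3811*l^2 - 1.8498*l - 1.2709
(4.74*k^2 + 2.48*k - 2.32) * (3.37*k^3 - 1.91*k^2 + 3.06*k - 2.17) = 15.9738*k^5 - 0.6958*k^4 + 1.9492*k^3 + 1.7342*k^2 - 12.4808*k + 5.0344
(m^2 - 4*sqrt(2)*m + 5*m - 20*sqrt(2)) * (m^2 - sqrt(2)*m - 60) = m^4 - 5*sqrt(2)*m^3 + 5*m^3 - 52*m^2 - 25*sqrt(2)*m^2 - 260*m + 240*sqrt(2)*m + 1200*sqrt(2)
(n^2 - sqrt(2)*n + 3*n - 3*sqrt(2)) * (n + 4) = n^3 - sqrt(2)*n^2 + 7*n^2 - 7*sqrt(2)*n + 12*n - 12*sqrt(2)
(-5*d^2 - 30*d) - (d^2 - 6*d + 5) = -6*d^2 - 24*d - 5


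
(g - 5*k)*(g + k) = g^2 - 4*g*k - 5*k^2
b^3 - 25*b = b*(b - 5)*(b + 5)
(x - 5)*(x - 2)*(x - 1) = x^3 - 8*x^2 + 17*x - 10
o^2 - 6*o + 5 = (o - 5)*(o - 1)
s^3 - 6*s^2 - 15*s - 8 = (s - 8)*(s + 1)^2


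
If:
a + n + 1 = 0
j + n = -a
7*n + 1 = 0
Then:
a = -6/7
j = 1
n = -1/7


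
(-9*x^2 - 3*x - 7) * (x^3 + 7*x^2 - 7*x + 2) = -9*x^5 - 66*x^4 + 35*x^3 - 46*x^2 + 43*x - 14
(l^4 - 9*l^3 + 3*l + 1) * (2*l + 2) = 2*l^5 - 16*l^4 - 18*l^3 + 6*l^2 + 8*l + 2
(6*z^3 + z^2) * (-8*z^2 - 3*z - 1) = -48*z^5 - 26*z^4 - 9*z^3 - z^2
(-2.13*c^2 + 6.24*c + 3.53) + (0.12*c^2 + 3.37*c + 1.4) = -2.01*c^2 + 9.61*c + 4.93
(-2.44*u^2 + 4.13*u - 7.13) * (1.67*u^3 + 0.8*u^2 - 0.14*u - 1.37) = -4.0748*u^5 + 4.9451*u^4 - 8.2615*u^3 - 2.9394*u^2 - 4.6599*u + 9.7681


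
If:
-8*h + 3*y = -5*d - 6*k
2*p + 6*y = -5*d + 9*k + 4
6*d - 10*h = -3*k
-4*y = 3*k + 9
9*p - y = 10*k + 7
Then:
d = 17901/1627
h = 24771/3254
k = 5483/1627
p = 6494/1627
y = -7773/1627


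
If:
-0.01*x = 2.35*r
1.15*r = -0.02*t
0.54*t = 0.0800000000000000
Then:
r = -0.00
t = 0.15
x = 0.61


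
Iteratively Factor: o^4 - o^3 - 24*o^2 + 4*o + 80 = (o + 4)*(o^3 - 5*o^2 - 4*o + 20) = (o - 5)*(o + 4)*(o^2 - 4) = (o - 5)*(o + 2)*(o + 4)*(o - 2)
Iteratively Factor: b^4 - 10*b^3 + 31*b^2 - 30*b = (b)*(b^3 - 10*b^2 + 31*b - 30) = b*(b - 5)*(b^2 - 5*b + 6) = b*(b - 5)*(b - 2)*(b - 3)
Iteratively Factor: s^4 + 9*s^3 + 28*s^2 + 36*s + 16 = (s + 2)*(s^3 + 7*s^2 + 14*s + 8) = (s + 2)*(s + 4)*(s^2 + 3*s + 2) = (s + 2)^2*(s + 4)*(s + 1)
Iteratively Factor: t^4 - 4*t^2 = (t)*(t^3 - 4*t) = t^2*(t^2 - 4) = t^2*(t - 2)*(t + 2)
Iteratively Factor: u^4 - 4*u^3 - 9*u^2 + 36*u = (u - 4)*(u^3 - 9*u) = (u - 4)*(u + 3)*(u^2 - 3*u) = (u - 4)*(u - 3)*(u + 3)*(u)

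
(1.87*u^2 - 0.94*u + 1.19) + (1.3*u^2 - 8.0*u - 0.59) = 3.17*u^2 - 8.94*u + 0.6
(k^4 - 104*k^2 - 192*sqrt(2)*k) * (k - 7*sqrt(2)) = k^5 - 7*sqrt(2)*k^4 - 104*k^3 + 536*sqrt(2)*k^2 + 2688*k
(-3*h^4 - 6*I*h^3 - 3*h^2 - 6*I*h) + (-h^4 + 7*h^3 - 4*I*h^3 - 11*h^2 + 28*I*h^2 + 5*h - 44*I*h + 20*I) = -4*h^4 + 7*h^3 - 10*I*h^3 - 14*h^2 + 28*I*h^2 + 5*h - 50*I*h + 20*I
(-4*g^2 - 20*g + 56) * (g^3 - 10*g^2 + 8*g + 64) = -4*g^5 + 20*g^4 + 224*g^3 - 976*g^2 - 832*g + 3584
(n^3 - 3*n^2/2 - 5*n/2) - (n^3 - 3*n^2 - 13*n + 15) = 3*n^2/2 + 21*n/2 - 15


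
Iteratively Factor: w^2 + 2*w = (w + 2)*(w)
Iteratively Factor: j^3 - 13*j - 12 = (j + 3)*(j^2 - 3*j - 4) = (j + 1)*(j + 3)*(j - 4)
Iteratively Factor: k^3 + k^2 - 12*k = (k)*(k^2 + k - 12) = k*(k - 3)*(k + 4)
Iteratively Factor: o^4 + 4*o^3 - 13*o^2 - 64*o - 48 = (o + 1)*(o^3 + 3*o^2 - 16*o - 48) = (o - 4)*(o + 1)*(o^2 + 7*o + 12) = (o - 4)*(o + 1)*(o + 4)*(o + 3)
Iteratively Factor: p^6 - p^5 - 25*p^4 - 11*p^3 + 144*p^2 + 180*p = (p + 2)*(p^5 - 3*p^4 - 19*p^3 + 27*p^2 + 90*p) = (p + 2)^2*(p^4 - 5*p^3 - 9*p^2 + 45*p) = (p - 3)*(p + 2)^2*(p^3 - 2*p^2 - 15*p) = (p - 3)*(p + 2)^2*(p + 3)*(p^2 - 5*p) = (p - 5)*(p - 3)*(p + 2)^2*(p + 3)*(p)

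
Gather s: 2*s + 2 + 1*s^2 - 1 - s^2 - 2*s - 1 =0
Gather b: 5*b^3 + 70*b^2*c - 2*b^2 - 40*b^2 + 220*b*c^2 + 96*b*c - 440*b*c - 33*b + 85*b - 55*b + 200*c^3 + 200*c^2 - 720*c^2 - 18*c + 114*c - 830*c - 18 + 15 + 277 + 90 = 5*b^3 + b^2*(70*c - 42) + b*(220*c^2 - 344*c - 3) + 200*c^3 - 520*c^2 - 734*c + 364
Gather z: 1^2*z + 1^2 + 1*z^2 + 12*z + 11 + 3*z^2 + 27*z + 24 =4*z^2 + 40*z + 36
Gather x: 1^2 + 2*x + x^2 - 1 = x^2 + 2*x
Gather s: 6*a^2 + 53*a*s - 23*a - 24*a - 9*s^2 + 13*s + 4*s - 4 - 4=6*a^2 - 47*a - 9*s^2 + s*(53*a + 17) - 8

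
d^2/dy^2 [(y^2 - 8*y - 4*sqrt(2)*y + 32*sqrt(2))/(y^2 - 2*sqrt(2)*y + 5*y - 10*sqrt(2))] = 2*(-13*y^3 - 2*sqrt(2)*y^3 + 126*sqrt(2)*y^2 - 624*y + 240*sqrt(2)*y - 520 + 816*sqrt(2))/(y^6 - 6*sqrt(2)*y^5 + 15*y^5 - 90*sqrt(2)*y^4 + 99*y^4 - 466*sqrt(2)*y^3 + 485*y^3 - 990*sqrt(2)*y^2 + 1800*y^2 - 1200*sqrt(2)*y + 3000*y - 2000*sqrt(2))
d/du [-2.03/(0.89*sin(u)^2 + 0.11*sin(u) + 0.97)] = (3.6134*sin(u) + 0.2233)*cos(u)/(0.89*sin(u)^2 + 0.11*sin(u) + 0.97)^2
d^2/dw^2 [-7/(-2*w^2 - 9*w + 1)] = 14*(-4*w^2 - 18*w + (4*w + 9)^2 + 2)/(2*w^2 + 9*w - 1)^3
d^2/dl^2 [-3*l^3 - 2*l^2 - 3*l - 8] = -18*l - 4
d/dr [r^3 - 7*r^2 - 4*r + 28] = 3*r^2 - 14*r - 4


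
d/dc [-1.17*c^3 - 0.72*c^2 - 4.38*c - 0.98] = -3.51*c^2 - 1.44*c - 4.38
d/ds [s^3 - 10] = 3*s^2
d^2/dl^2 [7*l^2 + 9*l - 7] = 14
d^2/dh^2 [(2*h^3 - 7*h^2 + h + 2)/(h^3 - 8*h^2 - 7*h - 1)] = 2*(9*h^6 + 45*h^5 - 147*h^4 + 368*h^3 + 558*h^2 + 324*h + 68)/(h^9 - 24*h^8 + 171*h^7 - 179*h^6 - 1149*h^5 - 1326*h^4 - 676*h^3 - 171*h^2 - 21*h - 1)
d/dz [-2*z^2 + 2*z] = 2 - 4*z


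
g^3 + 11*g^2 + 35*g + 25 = (g + 1)*(g + 5)^2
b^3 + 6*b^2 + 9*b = b*(b + 3)^2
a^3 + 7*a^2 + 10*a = a*(a + 2)*(a + 5)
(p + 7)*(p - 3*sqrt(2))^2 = p^3 - 6*sqrt(2)*p^2 + 7*p^2 - 42*sqrt(2)*p + 18*p + 126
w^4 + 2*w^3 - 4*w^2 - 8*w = w*(w - 2)*(w + 2)^2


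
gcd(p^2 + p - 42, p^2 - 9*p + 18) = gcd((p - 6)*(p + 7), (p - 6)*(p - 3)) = p - 6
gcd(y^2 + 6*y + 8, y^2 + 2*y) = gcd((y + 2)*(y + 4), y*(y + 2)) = y + 2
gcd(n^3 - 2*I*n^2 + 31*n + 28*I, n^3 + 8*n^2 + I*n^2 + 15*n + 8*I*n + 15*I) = n + I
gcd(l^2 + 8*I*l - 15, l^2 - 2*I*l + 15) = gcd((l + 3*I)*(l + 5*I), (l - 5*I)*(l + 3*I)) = l + 3*I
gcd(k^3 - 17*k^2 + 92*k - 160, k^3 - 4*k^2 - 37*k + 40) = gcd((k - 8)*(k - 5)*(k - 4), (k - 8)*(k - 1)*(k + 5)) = k - 8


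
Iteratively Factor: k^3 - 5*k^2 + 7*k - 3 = (k - 3)*(k^2 - 2*k + 1) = (k - 3)*(k - 1)*(k - 1)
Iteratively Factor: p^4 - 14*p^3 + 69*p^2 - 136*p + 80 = (p - 5)*(p^3 - 9*p^2 + 24*p - 16) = (p - 5)*(p - 4)*(p^2 - 5*p + 4) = (p - 5)*(p - 4)^2*(p - 1)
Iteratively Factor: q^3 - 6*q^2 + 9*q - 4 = (q - 4)*(q^2 - 2*q + 1) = (q - 4)*(q - 1)*(q - 1)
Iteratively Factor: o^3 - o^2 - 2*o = (o - 2)*(o^2 + o) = (o - 2)*(o + 1)*(o)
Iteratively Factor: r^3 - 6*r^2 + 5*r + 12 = (r + 1)*(r^2 - 7*r + 12) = (r - 4)*(r + 1)*(r - 3)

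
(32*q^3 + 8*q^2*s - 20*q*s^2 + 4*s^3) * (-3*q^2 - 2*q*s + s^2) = -96*q^5 - 88*q^4*s + 76*q^3*s^2 + 36*q^2*s^3 - 28*q*s^4 + 4*s^5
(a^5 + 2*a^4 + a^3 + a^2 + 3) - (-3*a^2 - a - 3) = a^5 + 2*a^4 + a^3 + 4*a^2 + a + 6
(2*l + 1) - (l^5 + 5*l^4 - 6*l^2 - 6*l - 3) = -l^5 - 5*l^4 + 6*l^2 + 8*l + 4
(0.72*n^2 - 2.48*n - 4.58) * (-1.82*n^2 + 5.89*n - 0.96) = -1.3104*n^4 + 8.7544*n^3 - 6.9628*n^2 - 24.5954*n + 4.3968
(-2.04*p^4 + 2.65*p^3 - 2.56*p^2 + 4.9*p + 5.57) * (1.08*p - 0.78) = -2.2032*p^5 + 4.4532*p^4 - 4.8318*p^3 + 7.2888*p^2 + 2.1936*p - 4.3446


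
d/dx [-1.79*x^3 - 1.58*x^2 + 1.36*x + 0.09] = -5.37*x^2 - 3.16*x + 1.36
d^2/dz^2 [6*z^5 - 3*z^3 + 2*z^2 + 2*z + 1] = 120*z^3 - 18*z + 4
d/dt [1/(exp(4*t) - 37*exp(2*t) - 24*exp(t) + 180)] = (-4*exp(3*t) + 74*exp(t) + 24)*exp(t)/(exp(4*t) - 37*exp(2*t) - 24*exp(t) + 180)^2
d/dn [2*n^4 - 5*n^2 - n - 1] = 8*n^3 - 10*n - 1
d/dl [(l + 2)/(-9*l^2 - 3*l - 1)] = (9*l^2 + 36*l + 5)/(81*l^4 + 54*l^3 + 27*l^2 + 6*l + 1)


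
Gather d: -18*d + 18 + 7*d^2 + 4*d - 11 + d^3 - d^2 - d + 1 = d^3 + 6*d^2 - 15*d + 8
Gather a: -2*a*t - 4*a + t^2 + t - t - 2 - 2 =a*(-2*t - 4) + t^2 - 4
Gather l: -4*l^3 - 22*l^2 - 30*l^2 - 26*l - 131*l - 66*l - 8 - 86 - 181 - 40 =-4*l^3 - 52*l^2 - 223*l - 315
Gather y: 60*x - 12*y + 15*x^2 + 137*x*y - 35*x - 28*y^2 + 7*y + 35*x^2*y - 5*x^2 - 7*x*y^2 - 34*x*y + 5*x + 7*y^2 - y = 10*x^2 + 30*x + y^2*(-7*x - 21) + y*(35*x^2 + 103*x - 6)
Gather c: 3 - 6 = -3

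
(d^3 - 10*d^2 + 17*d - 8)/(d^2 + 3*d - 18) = (d^3 - 10*d^2 + 17*d - 8)/(d^2 + 3*d - 18)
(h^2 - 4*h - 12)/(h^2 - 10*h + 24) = (h + 2)/(h - 4)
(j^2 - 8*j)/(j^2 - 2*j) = (j - 8)/(j - 2)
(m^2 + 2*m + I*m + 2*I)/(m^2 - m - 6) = (m + I)/(m - 3)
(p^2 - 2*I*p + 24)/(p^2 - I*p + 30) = (p + 4*I)/(p + 5*I)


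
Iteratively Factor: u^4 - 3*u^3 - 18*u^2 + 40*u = (u + 4)*(u^3 - 7*u^2 + 10*u) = u*(u + 4)*(u^2 - 7*u + 10) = u*(u - 5)*(u + 4)*(u - 2)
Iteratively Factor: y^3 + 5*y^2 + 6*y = (y)*(y^2 + 5*y + 6) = y*(y + 2)*(y + 3)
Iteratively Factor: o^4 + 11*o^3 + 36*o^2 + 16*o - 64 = (o + 4)*(o^3 + 7*o^2 + 8*o - 16) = (o + 4)^2*(o^2 + 3*o - 4) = (o + 4)^3*(o - 1)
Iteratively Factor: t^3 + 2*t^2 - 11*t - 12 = (t - 3)*(t^2 + 5*t + 4) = (t - 3)*(t + 1)*(t + 4)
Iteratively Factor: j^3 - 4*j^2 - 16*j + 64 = (j - 4)*(j^2 - 16) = (j - 4)*(j + 4)*(j - 4)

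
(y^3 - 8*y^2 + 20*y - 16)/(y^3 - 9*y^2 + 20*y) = (y^2 - 4*y + 4)/(y*(y - 5))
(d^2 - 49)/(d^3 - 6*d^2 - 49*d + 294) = 1/(d - 6)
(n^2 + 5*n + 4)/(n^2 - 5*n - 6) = (n + 4)/(n - 6)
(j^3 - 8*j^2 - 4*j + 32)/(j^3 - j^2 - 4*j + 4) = (j - 8)/(j - 1)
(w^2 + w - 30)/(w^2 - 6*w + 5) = (w + 6)/(w - 1)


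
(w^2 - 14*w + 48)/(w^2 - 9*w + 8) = (w - 6)/(w - 1)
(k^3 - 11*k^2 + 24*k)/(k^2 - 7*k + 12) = k*(k - 8)/(k - 4)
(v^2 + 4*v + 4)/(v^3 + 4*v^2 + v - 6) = (v + 2)/(v^2 + 2*v - 3)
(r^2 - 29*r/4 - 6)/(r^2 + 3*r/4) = (r - 8)/r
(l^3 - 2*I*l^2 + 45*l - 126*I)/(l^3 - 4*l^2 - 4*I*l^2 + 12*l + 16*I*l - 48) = (l^2 + 4*I*l + 21)/(l^2 + 2*l*(-2 + I) - 8*I)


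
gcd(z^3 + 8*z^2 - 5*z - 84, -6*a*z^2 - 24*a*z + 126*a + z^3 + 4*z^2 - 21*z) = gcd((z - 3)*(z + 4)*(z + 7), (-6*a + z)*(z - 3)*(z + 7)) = z^2 + 4*z - 21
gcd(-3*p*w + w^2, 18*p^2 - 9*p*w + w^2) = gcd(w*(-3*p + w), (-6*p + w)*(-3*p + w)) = 3*p - w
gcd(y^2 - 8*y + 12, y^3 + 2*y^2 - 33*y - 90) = y - 6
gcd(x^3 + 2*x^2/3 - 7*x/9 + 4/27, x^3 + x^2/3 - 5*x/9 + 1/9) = x^2 - 2*x/3 + 1/9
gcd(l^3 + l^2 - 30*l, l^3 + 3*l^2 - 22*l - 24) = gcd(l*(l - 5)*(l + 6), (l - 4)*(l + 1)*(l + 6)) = l + 6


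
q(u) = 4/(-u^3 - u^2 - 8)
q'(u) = 4*(3*u^2 + 2*u)/(-u^3 - u^2 - 8)^2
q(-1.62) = -0.63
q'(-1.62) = 0.46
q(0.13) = -0.50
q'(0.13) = 0.02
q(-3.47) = 0.18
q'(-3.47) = 0.25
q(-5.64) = 0.03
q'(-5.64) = 0.02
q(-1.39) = -0.55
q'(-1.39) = 0.23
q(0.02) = -0.50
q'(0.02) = 0.00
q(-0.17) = -0.50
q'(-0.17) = -0.02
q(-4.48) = 0.06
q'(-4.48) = 0.05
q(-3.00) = 0.40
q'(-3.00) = 0.84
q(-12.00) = 0.00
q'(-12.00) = 0.00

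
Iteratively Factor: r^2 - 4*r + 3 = (r - 3)*(r - 1)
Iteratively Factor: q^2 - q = (q - 1)*(q)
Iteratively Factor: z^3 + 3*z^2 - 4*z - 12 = (z - 2)*(z^2 + 5*z + 6) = (z - 2)*(z + 2)*(z + 3)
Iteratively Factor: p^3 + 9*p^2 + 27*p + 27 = (p + 3)*(p^2 + 6*p + 9) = (p + 3)^2*(p + 3)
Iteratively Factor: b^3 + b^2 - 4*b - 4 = (b - 2)*(b^2 + 3*b + 2) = (b - 2)*(b + 1)*(b + 2)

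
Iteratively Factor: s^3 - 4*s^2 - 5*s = (s + 1)*(s^2 - 5*s) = (s - 5)*(s + 1)*(s)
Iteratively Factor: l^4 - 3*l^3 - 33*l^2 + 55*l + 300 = (l + 4)*(l^3 - 7*l^2 - 5*l + 75) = (l - 5)*(l + 4)*(l^2 - 2*l - 15) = (l - 5)*(l + 3)*(l + 4)*(l - 5)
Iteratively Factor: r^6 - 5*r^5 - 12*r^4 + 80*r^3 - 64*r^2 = (r - 4)*(r^5 - r^4 - 16*r^3 + 16*r^2) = (r - 4)*(r + 4)*(r^4 - 5*r^3 + 4*r^2) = (r - 4)*(r - 1)*(r + 4)*(r^3 - 4*r^2) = r*(r - 4)*(r - 1)*(r + 4)*(r^2 - 4*r) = r^2*(r - 4)*(r - 1)*(r + 4)*(r - 4)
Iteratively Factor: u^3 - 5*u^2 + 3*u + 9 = (u - 3)*(u^2 - 2*u - 3) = (u - 3)*(u + 1)*(u - 3)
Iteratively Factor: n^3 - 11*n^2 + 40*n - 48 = (n - 4)*(n^2 - 7*n + 12) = (n - 4)*(n - 3)*(n - 4)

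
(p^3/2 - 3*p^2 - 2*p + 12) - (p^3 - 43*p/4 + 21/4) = -p^3/2 - 3*p^2 + 35*p/4 + 27/4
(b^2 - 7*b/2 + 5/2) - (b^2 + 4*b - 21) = 47/2 - 15*b/2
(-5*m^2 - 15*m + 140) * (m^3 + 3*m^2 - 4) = -5*m^5 - 30*m^4 + 95*m^3 + 440*m^2 + 60*m - 560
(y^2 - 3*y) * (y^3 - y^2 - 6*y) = y^5 - 4*y^4 - 3*y^3 + 18*y^2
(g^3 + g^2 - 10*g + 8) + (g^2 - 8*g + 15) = g^3 + 2*g^2 - 18*g + 23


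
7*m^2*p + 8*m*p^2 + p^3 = p*(m + p)*(7*m + p)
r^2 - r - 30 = (r - 6)*(r + 5)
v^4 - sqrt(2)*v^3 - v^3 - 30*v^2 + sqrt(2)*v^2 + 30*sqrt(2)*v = v*(v - 6)*(v + 5)*(v - sqrt(2))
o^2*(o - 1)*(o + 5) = o^4 + 4*o^3 - 5*o^2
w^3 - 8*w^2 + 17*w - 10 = (w - 5)*(w - 2)*(w - 1)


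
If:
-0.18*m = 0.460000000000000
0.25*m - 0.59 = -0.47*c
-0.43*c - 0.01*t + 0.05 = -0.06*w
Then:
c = 2.61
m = -2.56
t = 6.0*w - 107.430260047281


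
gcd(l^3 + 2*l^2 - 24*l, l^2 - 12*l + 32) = l - 4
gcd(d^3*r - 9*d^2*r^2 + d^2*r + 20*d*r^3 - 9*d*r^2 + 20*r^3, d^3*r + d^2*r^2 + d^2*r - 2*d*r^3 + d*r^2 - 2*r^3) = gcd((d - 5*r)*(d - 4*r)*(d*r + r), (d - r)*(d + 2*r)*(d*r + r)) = d*r + r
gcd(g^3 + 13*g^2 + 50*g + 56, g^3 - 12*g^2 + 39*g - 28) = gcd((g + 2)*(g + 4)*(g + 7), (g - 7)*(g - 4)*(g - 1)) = 1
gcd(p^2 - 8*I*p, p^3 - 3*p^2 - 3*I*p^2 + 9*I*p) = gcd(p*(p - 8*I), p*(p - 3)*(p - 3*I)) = p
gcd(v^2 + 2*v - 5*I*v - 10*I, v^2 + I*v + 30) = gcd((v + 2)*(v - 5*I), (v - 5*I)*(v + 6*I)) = v - 5*I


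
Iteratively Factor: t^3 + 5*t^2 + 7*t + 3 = (t + 3)*(t^2 + 2*t + 1) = (t + 1)*(t + 3)*(t + 1)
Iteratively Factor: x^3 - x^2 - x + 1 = (x - 1)*(x^2 - 1) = (x - 1)*(x + 1)*(x - 1)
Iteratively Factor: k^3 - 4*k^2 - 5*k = (k + 1)*(k^2 - 5*k) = k*(k + 1)*(k - 5)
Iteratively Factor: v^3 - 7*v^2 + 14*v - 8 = (v - 2)*(v^2 - 5*v + 4) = (v - 2)*(v - 1)*(v - 4)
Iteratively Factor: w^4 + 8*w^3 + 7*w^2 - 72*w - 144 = (w + 4)*(w^3 + 4*w^2 - 9*w - 36) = (w + 4)^2*(w^2 - 9) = (w - 3)*(w + 4)^2*(w + 3)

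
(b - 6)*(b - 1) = b^2 - 7*b + 6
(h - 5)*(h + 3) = h^2 - 2*h - 15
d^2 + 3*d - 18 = (d - 3)*(d + 6)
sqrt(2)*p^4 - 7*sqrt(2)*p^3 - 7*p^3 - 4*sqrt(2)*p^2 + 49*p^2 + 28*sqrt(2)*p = p*(p - 7)*(p - 4*sqrt(2))*(sqrt(2)*p + 1)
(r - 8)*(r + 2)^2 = r^3 - 4*r^2 - 28*r - 32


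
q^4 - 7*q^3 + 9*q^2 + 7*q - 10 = (q - 5)*(q - 2)*(q - 1)*(q + 1)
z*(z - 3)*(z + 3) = z^3 - 9*z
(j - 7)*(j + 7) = j^2 - 49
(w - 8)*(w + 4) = w^2 - 4*w - 32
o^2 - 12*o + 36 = (o - 6)^2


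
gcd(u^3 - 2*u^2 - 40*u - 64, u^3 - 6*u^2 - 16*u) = u^2 - 6*u - 16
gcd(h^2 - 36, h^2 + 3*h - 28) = 1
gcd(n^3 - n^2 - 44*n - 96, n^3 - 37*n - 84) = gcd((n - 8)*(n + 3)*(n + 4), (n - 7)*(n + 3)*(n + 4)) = n^2 + 7*n + 12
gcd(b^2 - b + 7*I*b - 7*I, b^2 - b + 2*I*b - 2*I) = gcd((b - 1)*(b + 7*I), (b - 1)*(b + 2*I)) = b - 1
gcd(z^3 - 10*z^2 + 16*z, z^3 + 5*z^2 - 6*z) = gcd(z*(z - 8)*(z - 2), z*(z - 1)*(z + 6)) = z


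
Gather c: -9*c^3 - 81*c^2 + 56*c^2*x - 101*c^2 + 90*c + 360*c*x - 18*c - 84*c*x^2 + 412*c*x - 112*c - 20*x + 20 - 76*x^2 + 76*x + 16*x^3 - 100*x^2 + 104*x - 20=-9*c^3 + c^2*(56*x - 182) + c*(-84*x^2 + 772*x - 40) + 16*x^3 - 176*x^2 + 160*x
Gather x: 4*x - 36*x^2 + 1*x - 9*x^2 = -45*x^2 + 5*x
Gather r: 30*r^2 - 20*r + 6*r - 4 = 30*r^2 - 14*r - 4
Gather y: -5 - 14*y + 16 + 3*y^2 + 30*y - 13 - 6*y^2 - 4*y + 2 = -3*y^2 + 12*y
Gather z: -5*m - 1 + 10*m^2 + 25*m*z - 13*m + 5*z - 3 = 10*m^2 - 18*m + z*(25*m + 5) - 4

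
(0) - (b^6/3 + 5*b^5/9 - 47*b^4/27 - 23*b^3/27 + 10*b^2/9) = -b^6/3 - 5*b^5/9 + 47*b^4/27 + 23*b^3/27 - 10*b^2/9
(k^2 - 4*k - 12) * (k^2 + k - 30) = k^4 - 3*k^3 - 46*k^2 + 108*k + 360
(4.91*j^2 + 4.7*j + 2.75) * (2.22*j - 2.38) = 10.9002*j^3 - 1.2518*j^2 - 5.081*j - 6.545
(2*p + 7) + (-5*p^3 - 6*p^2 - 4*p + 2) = -5*p^3 - 6*p^2 - 2*p + 9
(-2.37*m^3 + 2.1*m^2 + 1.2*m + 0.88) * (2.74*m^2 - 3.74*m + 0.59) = -6.4938*m^5 + 14.6178*m^4 - 5.9643*m^3 - 0.837800000000001*m^2 - 2.5832*m + 0.5192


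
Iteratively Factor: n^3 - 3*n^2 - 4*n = (n + 1)*(n^2 - 4*n) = n*(n + 1)*(n - 4)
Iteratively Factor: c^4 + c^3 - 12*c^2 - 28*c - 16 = (c + 2)*(c^3 - c^2 - 10*c - 8) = (c - 4)*(c + 2)*(c^2 + 3*c + 2) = (c - 4)*(c + 2)^2*(c + 1)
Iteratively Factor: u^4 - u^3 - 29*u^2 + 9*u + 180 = (u - 5)*(u^3 + 4*u^2 - 9*u - 36) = (u - 5)*(u + 4)*(u^2 - 9) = (u - 5)*(u + 3)*(u + 4)*(u - 3)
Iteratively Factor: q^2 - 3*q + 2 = (q - 2)*(q - 1)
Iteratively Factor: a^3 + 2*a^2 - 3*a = (a - 1)*(a^2 + 3*a) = a*(a - 1)*(a + 3)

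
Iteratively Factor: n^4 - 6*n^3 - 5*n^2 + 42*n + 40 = (n - 4)*(n^3 - 2*n^2 - 13*n - 10) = (n - 4)*(n + 1)*(n^2 - 3*n - 10) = (n - 4)*(n + 1)*(n + 2)*(n - 5)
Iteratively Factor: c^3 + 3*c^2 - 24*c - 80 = (c + 4)*(c^2 - c - 20) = (c - 5)*(c + 4)*(c + 4)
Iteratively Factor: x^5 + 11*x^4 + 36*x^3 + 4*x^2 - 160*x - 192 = (x + 4)*(x^4 + 7*x^3 + 8*x^2 - 28*x - 48) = (x + 3)*(x + 4)*(x^3 + 4*x^2 - 4*x - 16) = (x - 2)*(x + 3)*(x + 4)*(x^2 + 6*x + 8) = (x - 2)*(x + 3)*(x + 4)^2*(x + 2)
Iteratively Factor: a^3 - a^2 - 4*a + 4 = (a - 2)*(a^2 + a - 2) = (a - 2)*(a + 2)*(a - 1)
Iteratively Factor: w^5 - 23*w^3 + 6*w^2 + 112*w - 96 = (w + 3)*(w^4 - 3*w^3 - 14*w^2 + 48*w - 32) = (w + 3)*(w + 4)*(w^3 - 7*w^2 + 14*w - 8) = (w - 2)*(w + 3)*(w + 4)*(w^2 - 5*w + 4) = (w - 4)*(w - 2)*(w + 3)*(w + 4)*(w - 1)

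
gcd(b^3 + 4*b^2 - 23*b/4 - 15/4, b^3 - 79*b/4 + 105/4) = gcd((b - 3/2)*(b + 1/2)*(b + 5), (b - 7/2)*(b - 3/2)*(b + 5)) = b^2 + 7*b/2 - 15/2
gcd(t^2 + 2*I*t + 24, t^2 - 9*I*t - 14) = 1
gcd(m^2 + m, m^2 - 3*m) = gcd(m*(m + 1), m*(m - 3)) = m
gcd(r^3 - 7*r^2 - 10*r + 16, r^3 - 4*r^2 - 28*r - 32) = r^2 - 6*r - 16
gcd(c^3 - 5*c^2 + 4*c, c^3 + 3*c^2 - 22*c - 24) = c - 4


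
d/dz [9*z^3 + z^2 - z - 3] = 27*z^2 + 2*z - 1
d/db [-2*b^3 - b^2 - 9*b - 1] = -6*b^2 - 2*b - 9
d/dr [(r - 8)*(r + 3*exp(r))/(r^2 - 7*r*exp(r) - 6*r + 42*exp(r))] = ((r - 8)*(r + 3*exp(r))*(7*r*exp(r) - 2*r - 35*exp(r) + 6) + (r + (r - 8)*(3*exp(r) + 1) + 3*exp(r))*(r^2 - 7*r*exp(r) - 6*r + 42*exp(r)))/(r^2 - 7*r*exp(r) - 6*r + 42*exp(r))^2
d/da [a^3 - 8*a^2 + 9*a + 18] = 3*a^2 - 16*a + 9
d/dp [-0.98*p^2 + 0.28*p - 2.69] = 0.28 - 1.96*p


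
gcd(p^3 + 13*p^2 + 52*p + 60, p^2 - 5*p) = 1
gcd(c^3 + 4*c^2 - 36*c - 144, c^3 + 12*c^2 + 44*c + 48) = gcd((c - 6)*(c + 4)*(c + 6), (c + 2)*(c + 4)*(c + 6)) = c^2 + 10*c + 24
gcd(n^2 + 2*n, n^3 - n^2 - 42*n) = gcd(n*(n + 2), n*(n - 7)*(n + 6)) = n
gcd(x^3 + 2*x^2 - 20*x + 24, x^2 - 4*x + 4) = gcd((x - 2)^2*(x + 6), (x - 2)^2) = x^2 - 4*x + 4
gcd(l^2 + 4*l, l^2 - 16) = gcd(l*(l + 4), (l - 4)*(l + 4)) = l + 4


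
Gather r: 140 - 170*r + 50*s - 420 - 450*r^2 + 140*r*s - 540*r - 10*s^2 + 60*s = -450*r^2 + r*(140*s - 710) - 10*s^2 + 110*s - 280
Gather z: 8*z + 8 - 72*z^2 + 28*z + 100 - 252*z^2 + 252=-324*z^2 + 36*z + 360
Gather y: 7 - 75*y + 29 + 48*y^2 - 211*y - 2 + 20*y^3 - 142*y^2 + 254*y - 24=20*y^3 - 94*y^2 - 32*y + 10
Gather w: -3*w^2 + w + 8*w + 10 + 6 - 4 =-3*w^2 + 9*w + 12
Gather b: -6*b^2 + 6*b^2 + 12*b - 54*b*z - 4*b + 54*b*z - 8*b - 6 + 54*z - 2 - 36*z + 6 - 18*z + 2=0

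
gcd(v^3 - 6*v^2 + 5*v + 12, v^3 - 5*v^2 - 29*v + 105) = v - 3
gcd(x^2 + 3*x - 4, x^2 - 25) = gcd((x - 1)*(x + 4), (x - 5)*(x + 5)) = 1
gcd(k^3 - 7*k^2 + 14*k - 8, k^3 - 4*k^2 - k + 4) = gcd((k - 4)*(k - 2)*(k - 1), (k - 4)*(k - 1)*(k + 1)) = k^2 - 5*k + 4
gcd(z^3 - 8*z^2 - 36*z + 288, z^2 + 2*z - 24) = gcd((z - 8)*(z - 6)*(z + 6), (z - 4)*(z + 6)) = z + 6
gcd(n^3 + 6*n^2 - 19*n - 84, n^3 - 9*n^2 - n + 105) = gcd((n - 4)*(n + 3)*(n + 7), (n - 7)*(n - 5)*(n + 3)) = n + 3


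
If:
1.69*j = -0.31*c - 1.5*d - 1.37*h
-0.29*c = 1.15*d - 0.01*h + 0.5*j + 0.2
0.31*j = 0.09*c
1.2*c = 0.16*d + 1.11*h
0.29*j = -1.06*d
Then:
No Solution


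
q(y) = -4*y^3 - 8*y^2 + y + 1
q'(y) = -12*y^2 - 16*y + 1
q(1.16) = -14.85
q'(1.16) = -33.71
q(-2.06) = -0.04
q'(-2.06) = -16.96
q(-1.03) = -4.15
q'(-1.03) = 4.75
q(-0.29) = 0.13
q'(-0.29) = 4.63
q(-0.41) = -0.48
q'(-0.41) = 5.54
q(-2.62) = 15.40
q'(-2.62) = -39.45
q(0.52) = -1.21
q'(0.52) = -10.56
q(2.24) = -81.86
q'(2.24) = -95.05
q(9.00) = -3554.00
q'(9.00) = -1115.00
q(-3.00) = 34.00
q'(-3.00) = -59.00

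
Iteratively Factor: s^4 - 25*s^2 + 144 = (s + 4)*(s^3 - 4*s^2 - 9*s + 36) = (s - 3)*(s + 4)*(s^2 - s - 12) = (s - 3)*(s + 3)*(s + 4)*(s - 4)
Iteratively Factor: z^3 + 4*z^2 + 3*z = (z + 3)*(z^2 + z) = (z + 1)*(z + 3)*(z)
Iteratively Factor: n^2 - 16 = (n + 4)*(n - 4)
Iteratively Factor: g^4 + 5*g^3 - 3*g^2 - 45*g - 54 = (g + 2)*(g^3 + 3*g^2 - 9*g - 27) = (g + 2)*(g + 3)*(g^2 - 9) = (g + 2)*(g + 3)^2*(g - 3)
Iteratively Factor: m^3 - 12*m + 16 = (m - 2)*(m^2 + 2*m - 8) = (m - 2)*(m + 4)*(m - 2)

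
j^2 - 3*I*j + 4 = (j - 4*I)*(j + I)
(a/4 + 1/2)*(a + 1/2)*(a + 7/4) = a^3/4 + 17*a^2/16 + 43*a/32 + 7/16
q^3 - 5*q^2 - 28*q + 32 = (q - 8)*(q - 1)*(q + 4)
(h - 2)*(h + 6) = h^2 + 4*h - 12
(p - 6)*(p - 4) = p^2 - 10*p + 24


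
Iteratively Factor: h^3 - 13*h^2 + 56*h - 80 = (h - 4)*(h^2 - 9*h + 20) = (h - 4)^2*(h - 5)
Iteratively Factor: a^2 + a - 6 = (a + 3)*(a - 2)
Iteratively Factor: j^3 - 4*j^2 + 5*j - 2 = (j - 1)*(j^2 - 3*j + 2) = (j - 1)^2*(j - 2)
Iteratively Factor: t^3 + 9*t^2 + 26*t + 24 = (t + 4)*(t^2 + 5*t + 6) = (t + 3)*(t + 4)*(t + 2)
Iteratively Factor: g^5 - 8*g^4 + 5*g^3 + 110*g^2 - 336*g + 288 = (g - 3)*(g^4 - 5*g^3 - 10*g^2 + 80*g - 96) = (g - 3)^2*(g^3 - 2*g^2 - 16*g + 32) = (g - 3)^2*(g + 4)*(g^2 - 6*g + 8) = (g - 4)*(g - 3)^2*(g + 4)*(g - 2)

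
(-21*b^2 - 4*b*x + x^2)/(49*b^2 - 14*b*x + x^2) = (3*b + x)/(-7*b + x)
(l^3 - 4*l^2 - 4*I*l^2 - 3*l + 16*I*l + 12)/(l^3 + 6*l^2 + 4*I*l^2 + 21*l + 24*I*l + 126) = (l^2 - l*(4 + I) + 4*I)/(l^2 + l*(6 + 7*I) + 42*I)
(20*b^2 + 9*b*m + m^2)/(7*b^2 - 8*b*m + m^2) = (20*b^2 + 9*b*m + m^2)/(7*b^2 - 8*b*m + m^2)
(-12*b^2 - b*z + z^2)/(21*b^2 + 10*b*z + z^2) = (-4*b + z)/(7*b + z)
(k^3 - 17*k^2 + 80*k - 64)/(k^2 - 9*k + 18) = (k^3 - 17*k^2 + 80*k - 64)/(k^2 - 9*k + 18)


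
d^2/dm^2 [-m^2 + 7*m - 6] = -2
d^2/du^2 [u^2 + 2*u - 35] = 2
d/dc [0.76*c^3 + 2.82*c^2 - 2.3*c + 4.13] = 2.28*c^2 + 5.64*c - 2.3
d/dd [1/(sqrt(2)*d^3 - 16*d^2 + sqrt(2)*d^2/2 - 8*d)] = 4*(-3*sqrt(2)*d^2 - sqrt(2)*d + 32*d + 8)/(d^2*(2*sqrt(2)*d^2 - 32*d + sqrt(2)*d - 16)^2)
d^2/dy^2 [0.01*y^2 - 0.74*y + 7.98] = 0.0200000000000000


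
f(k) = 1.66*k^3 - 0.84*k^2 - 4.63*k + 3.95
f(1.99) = 4.49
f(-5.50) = -272.18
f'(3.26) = 42.82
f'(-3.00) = 45.23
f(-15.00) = -5718.10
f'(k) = 4.98*k^2 - 1.68*k - 4.63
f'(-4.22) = 91.15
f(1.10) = 0.05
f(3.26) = 37.44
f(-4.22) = -116.22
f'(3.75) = 59.10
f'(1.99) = 11.75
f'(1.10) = -0.45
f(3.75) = 62.31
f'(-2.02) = 19.08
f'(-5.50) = 155.26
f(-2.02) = -3.81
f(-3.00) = -34.54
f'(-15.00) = 1141.07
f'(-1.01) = 2.15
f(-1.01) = 6.06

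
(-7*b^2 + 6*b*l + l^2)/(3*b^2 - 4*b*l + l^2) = (-7*b - l)/(3*b - l)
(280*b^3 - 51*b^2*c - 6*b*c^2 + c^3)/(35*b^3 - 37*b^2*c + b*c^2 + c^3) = (8*b - c)/(b - c)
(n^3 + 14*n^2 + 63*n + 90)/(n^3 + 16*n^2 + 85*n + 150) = (n + 3)/(n + 5)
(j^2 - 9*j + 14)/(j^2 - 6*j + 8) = (j - 7)/(j - 4)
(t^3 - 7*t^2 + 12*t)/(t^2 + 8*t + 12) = t*(t^2 - 7*t + 12)/(t^2 + 8*t + 12)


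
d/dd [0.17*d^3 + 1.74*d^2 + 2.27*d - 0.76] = 0.51*d^2 + 3.48*d + 2.27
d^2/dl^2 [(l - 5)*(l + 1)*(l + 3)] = 6*l - 2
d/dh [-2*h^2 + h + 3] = 1 - 4*h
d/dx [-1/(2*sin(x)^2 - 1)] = 4*sin(2*x)/(cos(4*x) + 1)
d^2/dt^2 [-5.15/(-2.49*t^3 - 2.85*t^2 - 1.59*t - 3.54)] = (-(76.941*t + 29.355)*(2.49*t^3 + 2.85*t^2 + 1.59*t + 3.54) + 5.15*(7.47*t^2 + 5.7*t + 1.59)*(14.94*t^2 + 11.4*t + 3.18))/(2.49*t^3 + 2.85*t^2 + 1.59*t + 3.54)^3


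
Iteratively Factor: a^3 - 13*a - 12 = (a - 4)*(a^2 + 4*a + 3) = (a - 4)*(a + 3)*(a + 1)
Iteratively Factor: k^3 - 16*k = (k)*(k^2 - 16) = k*(k + 4)*(k - 4)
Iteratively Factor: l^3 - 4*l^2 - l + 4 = (l - 1)*(l^2 - 3*l - 4) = (l - 1)*(l + 1)*(l - 4)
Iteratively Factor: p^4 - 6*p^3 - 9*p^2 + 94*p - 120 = (p + 4)*(p^3 - 10*p^2 + 31*p - 30) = (p - 2)*(p + 4)*(p^2 - 8*p + 15) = (p - 5)*(p - 2)*(p + 4)*(p - 3)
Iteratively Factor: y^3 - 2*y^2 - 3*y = (y)*(y^2 - 2*y - 3) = y*(y - 3)*(y + 1)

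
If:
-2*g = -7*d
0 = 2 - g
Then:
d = 4/7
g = 2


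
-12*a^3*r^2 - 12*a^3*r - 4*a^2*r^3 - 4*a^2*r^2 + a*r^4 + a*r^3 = r*(-6*a + r)*(2*a + r)*(a*r + a)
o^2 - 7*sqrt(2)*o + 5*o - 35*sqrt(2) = (o + 5)*(o - 7*sqrt(2))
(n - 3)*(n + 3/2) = n^2 - 3*n/2 - 9/2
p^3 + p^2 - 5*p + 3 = (p - 1)^2*(p + 3)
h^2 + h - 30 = (h - 5)*(h + 6)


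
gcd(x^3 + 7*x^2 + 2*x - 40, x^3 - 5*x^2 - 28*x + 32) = x + 4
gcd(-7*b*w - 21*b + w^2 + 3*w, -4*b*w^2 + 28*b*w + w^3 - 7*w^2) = 1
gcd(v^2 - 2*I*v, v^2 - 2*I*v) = v^2 - 2*I*v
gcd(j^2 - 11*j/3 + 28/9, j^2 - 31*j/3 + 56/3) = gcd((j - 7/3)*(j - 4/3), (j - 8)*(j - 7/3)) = j - 7/3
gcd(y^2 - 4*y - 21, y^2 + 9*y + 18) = y + 3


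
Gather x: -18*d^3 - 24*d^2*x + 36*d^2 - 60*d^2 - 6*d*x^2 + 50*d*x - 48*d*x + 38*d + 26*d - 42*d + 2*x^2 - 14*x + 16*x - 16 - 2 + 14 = -18*d^3 - 24*d^2 + 22*d + x^2*(2 - 6*d) + x*(-24*d^2 + 2*d + 2) - 4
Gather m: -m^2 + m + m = -m^2 + 2*m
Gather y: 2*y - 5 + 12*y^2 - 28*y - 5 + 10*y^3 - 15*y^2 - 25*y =10*y^3 - 3*y^2 - 51*y - 10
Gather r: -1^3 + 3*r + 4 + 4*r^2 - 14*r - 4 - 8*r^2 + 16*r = -4*r^2 + 5*r - 1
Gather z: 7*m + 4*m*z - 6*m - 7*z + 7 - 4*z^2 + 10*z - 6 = m - 4*z^2 + z*(4*m + 3) + 1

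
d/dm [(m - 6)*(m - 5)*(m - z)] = 3*m^2 - 2*m*z - 22*m + 11*z + 30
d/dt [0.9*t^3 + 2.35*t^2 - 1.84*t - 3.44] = 2.7*t^2 + 4.7*t - 1.84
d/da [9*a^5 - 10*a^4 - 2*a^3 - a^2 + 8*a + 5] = 45*a^4 - 40*a^3 - 6*a^2 - 2*a + 8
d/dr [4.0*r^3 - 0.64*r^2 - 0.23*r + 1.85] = 12.0*r^2 - 1.28*r - 0.23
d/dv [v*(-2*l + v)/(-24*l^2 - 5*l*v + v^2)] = (-v*(2*l - v)*(5*l - 2*v) + 2*(l - v)*(24*l^2 + 5*l*v - v^2))/(24*l^2 + 5*l*v - v^2)^2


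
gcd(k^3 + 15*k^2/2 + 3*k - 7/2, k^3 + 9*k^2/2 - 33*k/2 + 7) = k^2 + 13*k/2 - 7/2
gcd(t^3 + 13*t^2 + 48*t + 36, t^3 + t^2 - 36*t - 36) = t^2 + 7*t + 6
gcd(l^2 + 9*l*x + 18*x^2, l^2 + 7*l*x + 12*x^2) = l + 3*x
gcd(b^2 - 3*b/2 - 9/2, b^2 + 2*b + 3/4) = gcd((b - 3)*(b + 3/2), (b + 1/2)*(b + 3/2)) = b + 3/2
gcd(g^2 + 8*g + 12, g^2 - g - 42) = g + 6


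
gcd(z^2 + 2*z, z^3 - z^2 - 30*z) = z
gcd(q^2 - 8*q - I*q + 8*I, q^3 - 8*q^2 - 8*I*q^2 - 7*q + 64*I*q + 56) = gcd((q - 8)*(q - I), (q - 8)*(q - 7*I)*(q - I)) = q^2 + q*(-8 - I) + 8*I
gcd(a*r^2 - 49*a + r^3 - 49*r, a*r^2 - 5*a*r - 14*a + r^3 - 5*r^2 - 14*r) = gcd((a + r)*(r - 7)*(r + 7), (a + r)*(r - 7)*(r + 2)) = a*r - 7*a + r^2 - 7*r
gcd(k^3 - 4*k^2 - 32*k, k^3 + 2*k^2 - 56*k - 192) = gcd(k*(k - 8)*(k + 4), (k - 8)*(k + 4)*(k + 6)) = k^2 - 4*k - 32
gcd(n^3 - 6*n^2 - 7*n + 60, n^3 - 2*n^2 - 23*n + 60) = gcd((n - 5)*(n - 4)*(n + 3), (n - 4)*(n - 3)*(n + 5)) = n - 4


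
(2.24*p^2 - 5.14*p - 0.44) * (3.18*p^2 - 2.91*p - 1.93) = 7.1232*p^4 - 22.8636*p^3 + 9.235*p^2 + 11.2006*p + 0.8492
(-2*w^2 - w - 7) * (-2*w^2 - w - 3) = 4*w^4 + 4*w^3 + 21*w^2 + 10*w + 21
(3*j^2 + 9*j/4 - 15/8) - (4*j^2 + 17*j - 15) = -j^2 - 59*j/4 + 105/8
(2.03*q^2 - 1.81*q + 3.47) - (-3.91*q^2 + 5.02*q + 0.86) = 5.94*q^2 - 6.83*q + 2.61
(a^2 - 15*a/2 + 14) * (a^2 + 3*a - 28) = a^4 - 9*a^3/2 - 73*a^2/2 + 252*a - 392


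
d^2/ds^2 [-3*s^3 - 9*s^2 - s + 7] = -18*s - 18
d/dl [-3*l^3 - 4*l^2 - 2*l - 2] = -9*l^2 - 8*l - 2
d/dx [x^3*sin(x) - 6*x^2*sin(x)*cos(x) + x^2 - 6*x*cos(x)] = x^3*cos(x) + 3*x^2*sin(x) - 6*x^2*cos(2*x) + 6*x*sin(x) - 6*x*sin(2*x) + 2*x - 6*cos(x)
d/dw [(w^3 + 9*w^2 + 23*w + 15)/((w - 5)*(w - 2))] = (w^4 - 14*w^3 - 56*w^2 + 150*w + 335)/(w^4 - 14*w^3 + 69*w^2 - 140*w + 100)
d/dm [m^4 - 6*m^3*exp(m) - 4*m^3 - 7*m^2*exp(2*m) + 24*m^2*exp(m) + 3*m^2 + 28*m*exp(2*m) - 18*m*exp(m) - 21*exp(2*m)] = -6*m^3*exp(m) + 4*m^3 - 14*m^2*exp(2*m) + 6*m^2*exp(m) - 12*m^2 + 42*m*exp(2*m) + 30*m*exp(m) + 6*m - 14*exp(2*m) - 18*exp(m)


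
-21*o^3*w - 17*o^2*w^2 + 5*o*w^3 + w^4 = w*(-3*o + w)*(o + w)*(7*o + w)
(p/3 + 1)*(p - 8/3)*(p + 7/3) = p^3/3 + 8*p^2/9 - 65*p/27 - 56/9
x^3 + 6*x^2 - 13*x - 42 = (x - 3)*(x + 2)*(x + 7)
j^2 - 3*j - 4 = (j - 4)*(j + 1)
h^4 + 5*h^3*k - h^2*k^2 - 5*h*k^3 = h*(h - k)*(h + k)*(h + 5*k)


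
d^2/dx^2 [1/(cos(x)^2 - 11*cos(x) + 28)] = (-4*sin(x)^4 + 11*sin(x)^2 - 1397*cos(x)/4 + 33*cos(3*x)/4 + 179)/((cos(x) - 7)^3*(cos(x) - 4)^3)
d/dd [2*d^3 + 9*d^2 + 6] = 6*d*(d + 3)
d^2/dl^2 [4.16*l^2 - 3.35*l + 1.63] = 8.32000000000000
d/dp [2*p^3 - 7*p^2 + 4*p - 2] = 6*p^2 - 14*p + 4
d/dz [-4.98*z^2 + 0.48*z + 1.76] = 0.48 - 9.96*z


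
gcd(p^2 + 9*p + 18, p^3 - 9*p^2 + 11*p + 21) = 1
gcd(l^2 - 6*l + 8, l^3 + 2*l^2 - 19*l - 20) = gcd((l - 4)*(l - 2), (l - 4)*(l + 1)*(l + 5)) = l - 4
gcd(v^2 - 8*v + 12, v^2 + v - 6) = v - 2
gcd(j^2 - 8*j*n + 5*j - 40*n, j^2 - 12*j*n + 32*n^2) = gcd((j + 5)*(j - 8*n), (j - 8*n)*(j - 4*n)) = j - 8*n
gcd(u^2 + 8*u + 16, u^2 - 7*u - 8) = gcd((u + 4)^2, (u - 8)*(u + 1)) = 1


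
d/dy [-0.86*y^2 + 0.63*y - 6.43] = 0.63 - 1.72*y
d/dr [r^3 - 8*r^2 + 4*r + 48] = 3*r^2 - 16*r + 4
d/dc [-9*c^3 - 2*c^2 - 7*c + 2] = -27*c^2 - 4*c - 7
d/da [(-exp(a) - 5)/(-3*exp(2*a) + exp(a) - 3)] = (-(exp(a) + 5)*(6*exp(a) - 1) + 3*exp(2*a) - exp(a) + 3)*exp(a)/(3*exp(2*a) - exp(a) + 3)^2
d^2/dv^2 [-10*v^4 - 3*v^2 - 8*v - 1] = -120*v^2 - 6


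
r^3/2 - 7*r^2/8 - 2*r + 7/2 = (r/2 + 1)*(r - 2)*(r - 7/4)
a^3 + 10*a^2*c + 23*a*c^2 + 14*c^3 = (a + c)*(a + 2*c)*(a + 7*c)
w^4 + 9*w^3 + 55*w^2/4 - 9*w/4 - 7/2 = (w - 1/2)*(w + 1/2)*(w + 2)*(w + 7)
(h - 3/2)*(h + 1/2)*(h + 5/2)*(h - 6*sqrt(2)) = h^4 - 6*sqrt(2)*h^3 + 3*h^3/2 - 9*sqrt(2)*h^2 - 13*h^2/4 - 15*h/8 + 39*sqrt(2)*h/2 + 45*sqrt(2)/4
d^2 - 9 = (d - 3)*(d + 3)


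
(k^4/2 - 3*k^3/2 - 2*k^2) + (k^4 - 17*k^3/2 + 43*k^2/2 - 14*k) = 3*k^4/2 - 10*k^3 + 39*k^2/2 - 14*k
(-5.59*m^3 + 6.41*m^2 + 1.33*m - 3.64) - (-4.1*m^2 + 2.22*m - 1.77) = -5.59*m^3 + 10.51*m^2 - 0.89*m - 1.87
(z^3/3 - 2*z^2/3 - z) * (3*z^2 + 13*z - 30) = z^5 + 7*z^4/3 - 65*z^3/3 + 7*z^2 + 30*z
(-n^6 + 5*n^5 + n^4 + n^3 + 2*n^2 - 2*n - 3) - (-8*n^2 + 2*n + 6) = -n^6 + 5*n^5 + n^4 + n^3 + 10*n^2 - 4*n - 9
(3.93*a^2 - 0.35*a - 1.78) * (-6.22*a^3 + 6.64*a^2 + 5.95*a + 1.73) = -24.4446*a^5 + 28.2722*a^4 + 32.1311*a^3 - 7.1028*a^2 - 11.1965*a - 3.0794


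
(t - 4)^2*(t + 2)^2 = t^4 - 4*t^3 - 12*t^2 + 32*t + 64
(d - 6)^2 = d^2 - 12*d + 36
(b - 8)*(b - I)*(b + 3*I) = b^3 - 8*b^2 + 2*I*b^2 + 3*b - 16*I*b - 24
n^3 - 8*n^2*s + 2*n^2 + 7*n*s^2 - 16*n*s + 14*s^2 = (n + 2)*(n - 7*s)*(n - s)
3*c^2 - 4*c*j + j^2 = (-3*c + j)*(-c + j)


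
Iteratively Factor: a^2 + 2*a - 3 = (a - 1)*(a + 3)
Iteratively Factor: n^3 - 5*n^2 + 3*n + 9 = (n - 3)*(n^2 - 2*n - 3) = (n - 3)*(n + 1)*(n - 3)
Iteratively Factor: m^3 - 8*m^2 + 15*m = (m - 3)*(m^2 - 5*m) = (m - 5)*(m - 3)*(m)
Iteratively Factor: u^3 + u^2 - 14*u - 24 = (u + 2)*(u^2 - u - 12) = (u - 4)*(u + 2)*(u + 3)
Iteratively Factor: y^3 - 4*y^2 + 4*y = (y)*(y^2 - 4*y + 4) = y*(y - 2)*(y - 2)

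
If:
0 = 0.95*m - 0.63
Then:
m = 0.66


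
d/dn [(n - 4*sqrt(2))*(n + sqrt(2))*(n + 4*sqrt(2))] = 3*n^2 + 2*sqrt(2)*n - 32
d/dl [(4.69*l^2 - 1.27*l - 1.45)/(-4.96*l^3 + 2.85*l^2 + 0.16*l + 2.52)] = (23.2624*l^4 - 12.5984*l^3 - 17.2061*l^2 + 31.9026*l - 2.9684)/(24.6016*l^6 - 28.272*l^5 + 6.5353*l^4 - 24.0864*l^3 + 14.3896*l^2 + 0.8064*l + 6.3504)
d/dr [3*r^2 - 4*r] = 6*r - 4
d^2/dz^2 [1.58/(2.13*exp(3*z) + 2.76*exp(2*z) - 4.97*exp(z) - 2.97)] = ((-30.2886*exp(2*z) - 17.4432*exp(z) + 7.8526)*(2.13*exp(3*z) + 2.76*exp(2*z) - 4.97*exp(z) - 2.97) + 1.58*(6.39*exp(2*z) + 5.52*exp(z) - 4.97)*(12.78*exp(2*z) + 11.04*exp(z) - 9.94)*exp(z))*exp(z)/(2.13*exp(3*z) + 2.76*exp(2*z) - 4.97*exp(z) - 2.97)^3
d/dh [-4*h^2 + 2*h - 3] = 2 - 8*h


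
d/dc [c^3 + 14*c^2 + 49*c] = 3*c^2 + 28*c + 49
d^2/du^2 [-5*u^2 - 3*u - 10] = -10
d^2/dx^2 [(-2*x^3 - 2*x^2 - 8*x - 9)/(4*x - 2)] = 2*(-4*x^3 + 6*x^2 - 3*x - 27)/(8*x^3 - 12*x^2 + 6*x - 1)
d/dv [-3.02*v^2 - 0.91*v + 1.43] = -6.04*v - 0.91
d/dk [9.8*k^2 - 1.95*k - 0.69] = 19.6*k - 1.95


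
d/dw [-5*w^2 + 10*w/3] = 10/3 - 10*w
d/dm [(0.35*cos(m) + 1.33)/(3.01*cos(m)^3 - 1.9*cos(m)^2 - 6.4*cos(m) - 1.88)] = (2.107*cos(m)^3 + 11.3449*cos(m)^2 - 5.054*cos(m) - 7.854)*sin(m)/(9.0601*cos(m)^6 - 11.438*cos(m)^5 - 34.918*cos(m)^4 + 13.0024*cos(m)^3 + 48.104*cos(m)^2 + 24.064*cos(m) + 3.5344)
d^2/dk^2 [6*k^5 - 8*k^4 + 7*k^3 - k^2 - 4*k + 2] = 120*k^3 - 96*k^2 + 42*k - 2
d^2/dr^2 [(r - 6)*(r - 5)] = 2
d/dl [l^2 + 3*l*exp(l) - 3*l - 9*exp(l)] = 3*l*exp(l) + 2*l - 6*exp(l) - 3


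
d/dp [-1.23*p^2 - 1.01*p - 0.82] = -2.46*p - 1.01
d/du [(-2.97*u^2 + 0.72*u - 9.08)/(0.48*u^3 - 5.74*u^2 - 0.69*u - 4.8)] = (1.4256*u^4 - 0.691200000000002*u^3 + 19.2573*u^2 - 75.7264*u - 9.7212)/(0.2304*u^6 - 5.5104*u^5 + 32.2852*u^4 + 3.3132*u^3 + 55.5801*u^2 + 6.624*u + 23.04)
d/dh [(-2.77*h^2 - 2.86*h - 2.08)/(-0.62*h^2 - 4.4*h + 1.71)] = (10.4148*h^2 - 12.0526*h - 14.0426)/(0.3844*h^4 + 5.456*h^3 + 17.2396*h^2 - 15.048*h + 2.9241)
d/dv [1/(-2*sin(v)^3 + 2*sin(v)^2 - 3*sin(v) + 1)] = 4*(6*sin(v)^2 - 4*sin(v) + 3)*cos(v)/(4*sin(v)^2 - 9*sin(v) + sin(3*v) + 2)^2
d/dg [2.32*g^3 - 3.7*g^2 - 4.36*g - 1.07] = 6.96*g^2 - 7.4*g - 4.36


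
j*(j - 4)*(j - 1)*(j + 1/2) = j^4 - 9*j^3/2 + 3*j^2/2 + 2*j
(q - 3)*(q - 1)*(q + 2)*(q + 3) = q^4 + q^3 - 11*q^2 - 9*q + 18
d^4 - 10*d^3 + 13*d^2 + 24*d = d*(d - 8)*(d - 3)*(d + 1)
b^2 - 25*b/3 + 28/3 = (b - 7)*(b - 4/3)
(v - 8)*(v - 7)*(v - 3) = v^3 - 18*v^2 + 101*v - 168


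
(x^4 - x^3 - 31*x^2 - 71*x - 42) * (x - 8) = x^5 - 9*x^4 - 23*x^3 + 177*x^2 + 526*x + 336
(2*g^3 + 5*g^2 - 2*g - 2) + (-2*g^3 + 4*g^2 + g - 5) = 9*g^2 - g - 7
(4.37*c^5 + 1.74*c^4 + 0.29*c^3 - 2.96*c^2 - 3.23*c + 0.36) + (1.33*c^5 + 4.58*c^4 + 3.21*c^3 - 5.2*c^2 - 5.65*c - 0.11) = 5.7*c^5 + 6.32*c^4 + 3.5*c^3 - 8.16*c^2 - 8.88*c + 0.25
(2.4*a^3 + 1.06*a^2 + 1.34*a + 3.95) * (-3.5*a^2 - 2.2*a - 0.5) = -8.4*a^5 - 8.99*a^4 - 8.222*a^3 - 17.303*a^2 - 9.36*a - 1.975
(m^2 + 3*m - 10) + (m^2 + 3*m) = 2*m^2 + 6*m - 10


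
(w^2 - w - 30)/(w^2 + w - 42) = (w + 5)/(w + 7)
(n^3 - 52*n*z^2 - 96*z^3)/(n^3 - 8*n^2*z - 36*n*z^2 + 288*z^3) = (-n - 2*z)/(-n + 6*z)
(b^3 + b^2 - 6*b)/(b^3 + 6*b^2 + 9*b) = (b - 2)/(b + 3)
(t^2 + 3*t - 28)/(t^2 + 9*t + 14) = (t - 4)/(t + 2)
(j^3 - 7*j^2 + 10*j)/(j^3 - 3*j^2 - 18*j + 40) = j/(j + 4)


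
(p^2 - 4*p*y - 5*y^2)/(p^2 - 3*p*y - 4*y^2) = (-p + 5*y)/(-p + 4*y)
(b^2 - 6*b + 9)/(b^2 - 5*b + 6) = (b - 3)/(b - 2)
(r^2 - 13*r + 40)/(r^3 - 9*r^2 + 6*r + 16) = (r - 5)/(r^2 - r - 2)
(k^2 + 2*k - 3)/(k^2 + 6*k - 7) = (k + 3)/(k + 7)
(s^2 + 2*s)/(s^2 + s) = (s + 2)/(s + 1)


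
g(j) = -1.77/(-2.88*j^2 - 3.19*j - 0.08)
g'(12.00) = -0.00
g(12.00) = 0.00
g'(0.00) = -882.23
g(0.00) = 22.12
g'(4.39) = -0.01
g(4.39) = 0.03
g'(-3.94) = 0.03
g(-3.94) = 0.05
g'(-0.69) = 2.47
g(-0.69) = -2.36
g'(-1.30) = 11.88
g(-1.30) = 2.21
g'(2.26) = -0.06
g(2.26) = 0.08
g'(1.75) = -0.11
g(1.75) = 0.12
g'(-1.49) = 3.22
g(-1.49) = 1.03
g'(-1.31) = 10.84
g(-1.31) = 2.10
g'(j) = -1.77*(5.76*j + 3.19)/(-2.88*j^2 - 3.19*j - 0.08)^2 = (-10.1952*j - 5.6463)/(2.88*j^2 + 3.19*j + 0.08)^2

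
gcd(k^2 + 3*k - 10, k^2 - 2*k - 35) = k + 5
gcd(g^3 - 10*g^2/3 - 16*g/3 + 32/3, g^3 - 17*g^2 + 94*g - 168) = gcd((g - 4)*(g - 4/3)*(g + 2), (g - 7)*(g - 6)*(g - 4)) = g - 4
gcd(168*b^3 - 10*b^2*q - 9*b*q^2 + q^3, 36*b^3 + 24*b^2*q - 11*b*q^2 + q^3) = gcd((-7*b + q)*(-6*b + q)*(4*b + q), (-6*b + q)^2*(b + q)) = -6*b + q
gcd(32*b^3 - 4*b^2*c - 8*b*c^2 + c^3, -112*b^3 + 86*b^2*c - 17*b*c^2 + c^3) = 16*b^2 - 10*b*c + c^2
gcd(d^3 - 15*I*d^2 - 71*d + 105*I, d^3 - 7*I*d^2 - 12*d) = d - 3*I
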